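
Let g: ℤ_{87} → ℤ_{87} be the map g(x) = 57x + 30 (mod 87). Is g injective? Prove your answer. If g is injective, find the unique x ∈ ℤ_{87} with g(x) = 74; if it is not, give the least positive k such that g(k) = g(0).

29

We have gcd(57, 87) = 3 > 1. Taking a = 0 and b = 29: g(0) = 30 and g(29) = 57·29 + 30 = 1683 ≡ 30 (mod 87).
So g(0) = g(29) while 0 ≠ 29, hence g is not injective.
Since g is not injective, we find the least positive k with g(k) = g(0): this means 57k ≡ 0 (mod 87), i.e. 87 ∣ 57k. Since gcd(57, 87) = 3, dividing through by 3 this holds exactly when 29 ∣ 19k, and as gcd(19, 29) = 1, exactly when 29 ∣ k.
The smallest positive such k is 29.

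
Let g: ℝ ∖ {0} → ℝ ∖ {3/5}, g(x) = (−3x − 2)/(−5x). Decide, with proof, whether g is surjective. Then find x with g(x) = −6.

-2/33

For any y ≠ 3/5, solving y(−5x) = −3x − 2 for x gives a well-defined x ≠ 0. So g is surjective.
Solving g(x) = −6: cross-multiplying gives −3x − 2 = −6(−5x), which rearranges to −33x = 2, so x = −2/33.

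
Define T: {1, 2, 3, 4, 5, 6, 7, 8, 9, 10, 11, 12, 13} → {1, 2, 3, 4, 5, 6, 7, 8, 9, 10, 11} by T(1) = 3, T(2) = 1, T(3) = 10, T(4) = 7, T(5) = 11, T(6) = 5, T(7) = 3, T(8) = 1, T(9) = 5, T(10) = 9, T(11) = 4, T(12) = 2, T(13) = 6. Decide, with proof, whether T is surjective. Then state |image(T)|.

No element maps to 8, so T is not surjective.
The image of T is {1, 2, 3, 4, 5, 6, 7, 9, 10, 11}, which has 10 elements.

10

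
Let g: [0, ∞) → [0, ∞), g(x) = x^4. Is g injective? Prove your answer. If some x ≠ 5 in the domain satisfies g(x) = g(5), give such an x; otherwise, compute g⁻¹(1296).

On [0, ∞), x ↦ x^4 is strictly increasing, so g(u) = g(v) forces u = v. Therefore g is injective.
Since x ↦ x^4 is strictly increasing on [0, ∞), it is injective there, so no x ≠ 5 in the domain has g(x) = g(5). We therefore compute g⁻¹(1296) = 1296^{1/4} = 6 (indeed 6^4 = 1296).

6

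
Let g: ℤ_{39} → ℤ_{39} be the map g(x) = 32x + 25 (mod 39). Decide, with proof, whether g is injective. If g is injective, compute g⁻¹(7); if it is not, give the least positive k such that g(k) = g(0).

If g(u) = g(v), then 32u ≡ 32v (mod 39). Because gcd(32, 39) = 1, we may cancel 32 to get u ≡ v (mod 39).
Therefore g is injective.
We now compute 32⁻¹ mod 39 explicitly. Euclid's algorithm: 39 = 1·32 + 7, 32 = 4·7 + 4, 7 = 1·4 + 3, 4 = 1·3 + 1; back-substituting gives 1 = 11·32 − 9·39, so 32⁻¹ ≡ 11 (mod 39).
Since g is injective, we compute g⁻¹(7): solve 32x + 25 ≡ 7 (mod 39), i.e. 32x ≡ 21 (mod 39).
Multiplying by 32⁻¹ = 11 gives x ≡ 11·21 = 231 = 5·39 + 36 ≡ 36 (mod 39).
Check: g(36) = 32·36 + 25 = 1177 = 30·39 + 7 ≡ 7 (mod 39).

36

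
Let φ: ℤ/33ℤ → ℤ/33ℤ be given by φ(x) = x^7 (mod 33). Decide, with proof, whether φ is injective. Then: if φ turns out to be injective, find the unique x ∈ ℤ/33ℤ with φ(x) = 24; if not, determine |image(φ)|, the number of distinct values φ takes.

Computing x^7 mod 33 for each x (by repeated squaring, reducing mod 33 at every step), the values φ(0), φ(1), …, φ(32) are: 0, 1, 29, 9, 16, 14, 30, 28, 2, 15, 10, 11, 12, 7, 20, 27, 25, 8, 6, 13, 26, 21, 22, 23, 18, 31, 5, 3, 19, 17, 24, 4, 32.
Every element of ℤ/33ℤ appears exactly once in this list, so φ is a bijection, and in particular injective.
Since φ is injective, we read off the preimage of 24 from the same table: φ(30) = 24, so φ⁻¹(24) = 30.

30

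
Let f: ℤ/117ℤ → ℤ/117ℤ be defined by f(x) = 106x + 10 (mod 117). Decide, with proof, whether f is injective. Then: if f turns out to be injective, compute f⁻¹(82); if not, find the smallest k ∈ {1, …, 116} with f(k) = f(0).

36

By definition, f is injective if f(a) = f(b) implies a = b.
Suppose f(a) = f(b) in ℤ/117ℤ. Then 106a + 10 ≡ 106b + 10 (mod 117), therefore 106(a − b) ≡ 0 (mod 117).
Since gcd(106, 117) = 1, 106 is invertible modulo 117, thus a − b ≡ 0 (mod 117), i.e. a = b.
Therefore f is injective.
We now compute 106⁻¹ mod 117 explicitly. Euclid's algorithm: 117 = 1·106 + 11, 106 = 9·11 + 7, 11 = 1·7 + 4, 7 = 1·4 + 3, 4 = 1·3 + 1; back-substituting gives 1 = 85·106 − 77·117, so 106⁻¹ ≡ 85 (mod 117).
Since f is injective, we find f⁻¹(82): we need 106x ≡ 82 − 10 ≡ 72 (mod 117). Using 106⁻¹ = 85: x ≡ 85·72 = 6120 = 52·117 + 36, so x = 36.
Check: f(36) = 106·36 + 10 = 3826 = 32·117 + 82 ≡ 82 (mod 117).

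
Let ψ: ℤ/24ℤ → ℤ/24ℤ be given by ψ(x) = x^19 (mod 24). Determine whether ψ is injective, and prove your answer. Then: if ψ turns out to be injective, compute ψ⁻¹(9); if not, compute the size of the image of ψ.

ψ(0) = 0^19 = 0.
ψ(6): Repeated squaring mod 24: 6^1 ≡ 6, 6^2 ≡ 6² = 36 ≡ 12, 6^4 ≡ 12² = 144 ≡ 0, 6^8 ≡ 0² = 0, 6^16 ≡ 0² = 0. Since 19 = 16 + 2 + 1, 6^19 ≡ 0·12·6: 0·12 = 0, then 0·6 = 0. So 6^19 ≡ 0 (mod 24).
So ψ(0) = ψ(6) = 0 while 0 ≠ 6, so ψ is not injective.
Since ψ is not injective, we determine |image(ψ)|. Computing x^19 mod 24 for each x (by repeated squaring, reducing mod 24 at every step), the values ψ(0), ψ(1), …, ψ(23) are: 0, 1, 8, 3, 16, 5, 0, 7, 8, 9, 16, 11, 0, 13, 8, 15, 16, 17, 0, 19, 8, 21, 16, 23.
The distinct values are {0, 1, 3, 5, 7, 8, 9, 11, 13, 15, 16, 17, 19, 21, 23}; there are 15 of them.

15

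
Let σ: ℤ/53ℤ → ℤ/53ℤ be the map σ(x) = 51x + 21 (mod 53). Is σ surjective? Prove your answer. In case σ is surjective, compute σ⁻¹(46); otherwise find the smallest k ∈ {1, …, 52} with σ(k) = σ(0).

Recall: surjectivity means every element of the codomain has a preimage under σ.
Since gcd(51, 53) = 1, 51 is invertible modulo 53. Euclid's algorithm: 53 = 1·51 + 2, 51 = 25·2 + 1; back-substituting gives 1 = 26·51 − 25·53, so 51⁻¹ ≡ 26 (mod 53).
For any y ∈ ℤ/53ℤ, x = 26(y − 21) mod 53 satisfies σ(x) = 51·26(y − 21) + 21 ≡ y (since 51·26 ≡ 1 mod 53). So every y has a preimage.
Thus σ is surjective.
Since σ is surjective, we find σ⁻¹(46): we need 51x ≡ 46 − 21 ≡ 25 (mod 53). Using 51⁻¹ = 26: x ≡ 26·25 = 650 = 12·53 + 14, so x = 14.
Check: σ(14) = 51·14 + 21 = 735 = 13·53 + 46 ≡ 46 (mod 53).

14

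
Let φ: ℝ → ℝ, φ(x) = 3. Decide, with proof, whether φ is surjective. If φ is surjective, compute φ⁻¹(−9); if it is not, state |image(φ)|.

φ(x) = 3 for all x, so 4 has no preimage and φ is not surjective.
Since φ is not surjective, we state |image(φ)|: the image of φ is {3}, which has 1 element.

1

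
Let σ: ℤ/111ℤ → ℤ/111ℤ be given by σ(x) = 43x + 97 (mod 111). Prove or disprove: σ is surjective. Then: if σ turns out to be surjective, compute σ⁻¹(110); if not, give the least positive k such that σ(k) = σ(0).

70

Since gcd(43, 111) = 1, 43 is invertible modulo 111. Euclid's algorithm: 111 = 2·43 + 25, 43 = 1·25 + 18, 25 = 1·18 + 7, 18 = 2·7 + 4, 7 = 1·4 + 3, 4 = 1·3 + 1; back-substituting gives 1 = 31·43 − 12·111, so 43⁻¹ ≡ 31 (mod 111).
For any y ∈ ℤ/111ℤ, x = 31(y − 97) mod 111 satisfies σ(x) = 43·31(y − 97) + 97 ≡ y (since 43·31 ≡ 1 mod 111). So every y has a preimage.
Thus σ is surjective.
Since σ is surjective, we find σ⁻¹(110): we need 43x ≡ 110 − 97 ≡ 13 (mod 111). Using 43⁻¹ = 31: x ≡ 31·13 = 403 = 3·111 + 70, so x = 70.
Check: σ(70) = 43·70 + 97 = 3107 = 27·111 + 110 ≡ 110 (mod 111).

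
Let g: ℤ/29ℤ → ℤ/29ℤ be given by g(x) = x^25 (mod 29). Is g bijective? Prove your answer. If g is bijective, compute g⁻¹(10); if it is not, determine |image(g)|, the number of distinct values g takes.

Since 29 is prime, the nonzero elements of ℤ/29ℤ form a cyclic group of order 28.
As gcd(25, 28) = 1, raising to the 25th power is a bijection on this group: if u^25 ≡ v^25 then (uv^{−1})^25 = 1, and the only element of order dividing gcd(25, 28) = 1 is 1, so u = v.
With g(0) = 0 this makes g injective on all of ℤ/29ℤ, hence bijective (finite equal-size domain and codomain). In particular g is bijective.
Since g is bijective, we find the preimage of 10. The inverse of x ↦ x^25 on (ℤ/29ℤ)^× is x ↦ x^9, because 25·9 = 225 = 8·28 + 1 ≡ 1 (mod 28) and x^{28} = 1 for x ≠ 0 (Fermat). So g⁻¹(10) = 10^9 mod 29.
Repeated squaring mod 29: 10^1 ≡ 10, 10^2 ≡ 10² = 100 ≡ 13, 10^4 ≡ 13² = 169 ≡ 24, 10^8 ≡ 24² = 576 ≡ 25. Since 9 = 8 + 1, 10^9 ≡ 25·10: 25·10 = 250 ≡ 18. So 10^9 ≡ 18 (mod 29).
Hence g⁻¹(10) = 18.

18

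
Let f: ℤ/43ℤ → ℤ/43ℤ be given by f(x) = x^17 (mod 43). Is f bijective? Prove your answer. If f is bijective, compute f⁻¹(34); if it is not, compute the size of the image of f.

33

Since 43 is prime, the nonzero elements of ℤ/43ℤ form a cyclic group of order 42.
As gcd(17, 42) = 1, raising to the 17th power is a bijection on this group: if s^17 ≡ t^17 then (st^{−1})^17 = 1, and the only element of order dividing gcd(17, 42) = 1 is 1, so s = t.
With f(0) = 0 this makes f injective on all of ℤ/43ℤ, hence bijective (finite equal-size domain and codomain). In particular f is bijective.
Since f is bijective, we find the preimage of 34. The inverse of x ↦ x^17 on (ℤ/43ℤ)^× is x ↦ x^5, because 17·5 = 85 = 2·42 + 1 ≡ 1 (mod 42) and x^{42} = 1 for x ≠ 0 (Fermat). So f⁻¹(34) = 34^5 mod 43.
Repeated squaring mod 43: 34^1 ≡ 34, 34^2 ≡ 34² = 1156 ≡ 38, 34^4 ≡ 38² = 1444 ≡ 25. Since 5 = 4 + 1, 34^5 ≡ 25·34: 25·34 = 850 ≡ 33. So 34^5 ≡ 33 (mod 43).
Hence f⁻¹(34) = 33.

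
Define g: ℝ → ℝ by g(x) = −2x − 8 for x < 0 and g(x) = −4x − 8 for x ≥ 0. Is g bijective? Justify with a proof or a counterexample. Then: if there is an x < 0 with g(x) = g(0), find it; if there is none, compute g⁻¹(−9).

1/4

Both pieces are strictly decreasing (slopes −2 and −4), so each is injective on its own interval.
The left piece maps (−∞, 0) onto (−8, ∞); the right piece maps [0, ∞) onto (−∞, −8].
Since −8 = −8, the images partition ℝ: g is injective and surjective, hence bijective.
Because the two images are disjoint, no x < 0 has g(x) = g(0), so we compute g⁻¹(−9): −9 lies in (−∞, −8], so solve −4x − 8 = −9: x = (−9 + 8)/(−4) = 1/4.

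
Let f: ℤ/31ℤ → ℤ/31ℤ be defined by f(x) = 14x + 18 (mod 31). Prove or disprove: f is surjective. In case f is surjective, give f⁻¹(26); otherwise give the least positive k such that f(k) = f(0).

Since gcd(14, 31) = 1, 14 is invertible modulo 31. Euclid's algorithm: 31 = 2·14 + 3, 14 = 4·3 + 2, 3 = 1·2 + 1; back-substituting gives 1 = 20·14 − 9·31, so 14⁻¹ ≡ 20 (mod 31).
Then y ↦ 20(y − 18) is a two-sided inverse to f, so every y ∈ ℤ/31ℤ has a preimage.
Therefore f is surjective.
Since f is surjective, we find f⁻¹(26): we need 14x ≡ 26 − 18 ≡ 8 (mod 31). Using 14⁻¹ = 20: x ≡ 20·8 = 160 = 5·31 + 5, so x = 5.
Check: f(5) = 14·5 + 18 = 88 = 2·31 + 26 ≡ 26 (mod 31).

5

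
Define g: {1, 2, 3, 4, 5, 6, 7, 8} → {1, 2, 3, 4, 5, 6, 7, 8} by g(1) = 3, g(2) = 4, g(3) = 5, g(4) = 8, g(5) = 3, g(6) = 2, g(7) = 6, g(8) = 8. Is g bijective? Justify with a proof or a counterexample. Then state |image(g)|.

6

g(1) = 3 = g(5) with 1 ≠ 5, so g is not injective, hence not bijective.
The image of g is {2, 3, 4, 5, 6, 8}, which has 6 elements.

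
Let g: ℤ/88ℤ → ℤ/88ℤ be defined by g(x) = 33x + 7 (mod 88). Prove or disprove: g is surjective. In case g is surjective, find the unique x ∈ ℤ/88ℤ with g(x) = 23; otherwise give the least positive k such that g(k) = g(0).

8

Since gcd(33, 88) = 11, we have 33x ≡ 0 (mod 11) for all x, so g(x) ≡ 7 (mod 11).
But 0 ≢ 7 (mod 11), so 0 ∈ ℤ/88ℤ has no preimage. Hence g is not surjective.
Since g is not surjective, we find the least positive k with g(k) = g(0): this means 33k ≡ 0 (mod 88), i.e. 88 ∣ 33k. Since gcd(33, 88) = 11, dividing through by 11 this holds exactly when 8 ∣ 3k, and as gcd(3, 8) = 1, exactly when 8 ∣ k.
The smallest positive such k is 8.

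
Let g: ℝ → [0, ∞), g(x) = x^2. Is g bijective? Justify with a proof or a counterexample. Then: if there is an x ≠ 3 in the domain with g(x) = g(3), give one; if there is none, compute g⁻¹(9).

-3

g(3) = 9 = (−3)^2 = g(−3) (since 2 is even), with 3 ≠ −3. So g is not injective, hence not bijective.
For the follow-up, such an x exists: taking x = −3 ∈ ℝ gives g(−3) = 9 = g(3) with −3 ≠ 3.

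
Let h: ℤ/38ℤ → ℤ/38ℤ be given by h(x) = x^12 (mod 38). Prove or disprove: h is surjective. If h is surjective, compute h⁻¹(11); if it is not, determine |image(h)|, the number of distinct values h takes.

8

h(3): Repeated squaring mod 38: 3^1 ≡ 3, 3^2 ≡ 3² = 9, 3^4 ≡ 9² = 81 ≡ 5, 3^8 ≡ 5² = 25. Since 12 = 8 + 4, 3^12 ≡ 25·5: 25·5 = 125 ≡ 11. So 3^12 ≡ 11 (mod 38).
h(5): Repeated squaring mod 38: 5^1 ≡ 5, 5^2 ≡ 5² = 25, 5^4 ≡ 25² = 625 ≡ 17, 5^8 ≡ 17² = 289 ≡ 23. Since 12 = 8 + 4, 5^12 ≡ 23·17: 23·17 = 391 ≡ 11. So 5^12 ≡ 11 (mod 38).
So h(3) = h(5) = 11 while 3 ≠ 5, so h is not injective.
A non-injective map from the 38-element set ℤ/38ℤ to itself takes at most 37 distinct values, so it cannot be surjective. Therefore h is not surjective.
Since h is not surjective, we determine |image(h)|. Computing x^12 mod 38 for each x (by repeated squaring, reducing mod 38 at every step), the values h(0), h(1), …, h(37) are: 0, 1, 30, 11, 26, 11, 26, 1, 20, 7, 26, 1, 20, 7, 30, 7, 30, 11, 20, 19, 20, 11, 30, 7, 30, 7, 20, 1, 26, 7, 20, 1, 26, 11, 26, 11, 30, 1.
The distinct values are {0, 1, 7, 11, 19, 20, 26, 30}; there are 8 of them.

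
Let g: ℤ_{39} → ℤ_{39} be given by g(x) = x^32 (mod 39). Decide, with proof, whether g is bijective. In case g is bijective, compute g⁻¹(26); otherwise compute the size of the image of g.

8

g(1) = 1^32 = 1.
g(5): Repeated squaring mod 39: 5^1 ≡ 5, 5^2 ≡ 5² = 25, 5^4 ≡ 25² = 625 ≡ 1, 5^8 ≡ 1² = 1, 5^16 ≡ 1² = 1, 5^32 ≡ 1² = 1. So 5^32 ≡ 1 (mod 39).
So g(1) = g(5) = 1 while 1 ≠ 5, hence g is not injective, hence not bijective.
Since g is not bijective, we determine |image(g)|. Computing x^32 mod 39 for each x (by repeated squaring, reducing mod 39 at every step), the values g(0), g(1), …, g(38) are: 0, 1, 22, 9, 16, 1, 3, 16, 1, 3, 22, 22, 27, 13, 1, 9, 22, 16, 27, 16, 16, 27, 16, 22, 9, 1, 13, 27, 22, 22, 3, 1, 16, 3, 1, 16, 9, 22, 1.
The distinct values are {0, 1, 3, 9, 13, 16, 22, 27}; there are 8 of them.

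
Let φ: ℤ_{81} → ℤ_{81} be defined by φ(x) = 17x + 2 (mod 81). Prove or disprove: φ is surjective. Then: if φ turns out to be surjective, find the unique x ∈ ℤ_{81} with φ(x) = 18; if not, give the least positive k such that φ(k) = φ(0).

20

Since gcd(17, 81) = 1, 17 is invertible modulo 81. Euclid's algorithm: 81 = 4·17 + 13, 17 = 1·13 + 4, 13 = 3·4 + 1; back-substituting gives 1 = 62·17 − 13·81, so 17⁻¹ ≡ 62 (mod 81).
Then y ↦ 62(y − 2) is a two-sided inverse to φ, so every y ∈ ℤ_{81} has a preimage.
So φ is surjective.
Since φ is surjective, we compute φ⁻¹(18): solve 17x + 2 ≡ 18 (mod 81), i.e. 17x ≡ 16 (mod 81).
Multiplying by 17⁻¹ = 62 gives x ≡ 62·16 = 992 = 12·81 + 20 ≡ 20 (mod 81).
Check: φ(20) = 17·20 + 2 = 342 = 4·81 + 18 ≡ 18 (mod 81).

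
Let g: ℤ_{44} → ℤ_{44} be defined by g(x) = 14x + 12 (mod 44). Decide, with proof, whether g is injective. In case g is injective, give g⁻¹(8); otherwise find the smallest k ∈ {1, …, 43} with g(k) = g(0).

22

We have gcd(14, 44) = 2 > 1. Taking u = 0 and v = 22: g(0) = 12 and g(22) = 14·22 + 12 = 320 ≡ 12 (mod 44).
So g(0) = g(22) while 0 ≠ 22, thus g is not injective.
Since g is not injective, we find the least positive k with g(k) = g(0): this means 14k ≡ 0 (mod 44), i.e. 44 ∣ 14k. Since gcd(14, 44) = 2, dividing through by 2 this holds exactly when 22 ∣ 7k, and as gcd(7, 22) = 1, exactly when 22 ∣ k.
The smallest positive such k is 22.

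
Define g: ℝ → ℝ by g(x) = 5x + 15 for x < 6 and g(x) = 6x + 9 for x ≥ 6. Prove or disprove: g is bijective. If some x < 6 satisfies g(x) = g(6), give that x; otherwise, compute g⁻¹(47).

Both pieces are strictly increasing (slopes 5 and 6), so each is injective on its own interval.
The left piece maps (−∞, 6) onto (−∞, 45); the right piece maps [6, ∞) onto [45, ∞).
Since 45 = 45, the images partition ℝ: g is injective and surjective, hence bijective.
Because the two images are disjoint, no x < 6 has g(x) = g(6), so we compute g⁻¹(47): 47 lies in [45, ∞), so solve 6x + 9 = 47: x = (47 − 9)/6 = 19/3.

19/3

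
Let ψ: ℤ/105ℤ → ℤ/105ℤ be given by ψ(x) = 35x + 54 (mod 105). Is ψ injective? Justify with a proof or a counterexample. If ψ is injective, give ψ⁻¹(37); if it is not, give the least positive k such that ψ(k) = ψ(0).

3

We have gcd(35, 105) = 35 > 1. Taking s = 0 and t = 3: ψ(0) = 54 and ψ(3) = 35·3 + 54 = 159 ≡ 54 (mod 105).
So ψ(0) = ψ(3) while 0 ≠ 3, hence ψ is not injective.
Since ψ is not injective, we find the least positive k with ψ(k) = ψ(0): this means 35k ≡ 0 (mod 105), i.e. 105 ∣ 35k. Since gcd(35, 105) = 35, dividing through by 35 this holds exactly when 3 ∣ k.
The smallest positive such k is 3.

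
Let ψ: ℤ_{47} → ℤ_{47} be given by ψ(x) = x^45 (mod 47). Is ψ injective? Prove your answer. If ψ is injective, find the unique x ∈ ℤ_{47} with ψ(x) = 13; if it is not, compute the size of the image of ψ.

Since 47 is prime, the nonzero elements of ℤ_{47} form a cyclic group of order 46.
As gcd(45, 46) = 1, raising to the 45th power is a bijection on this group: if x_1^45 ≡ x_2^45 then (x_1x_2^{−1})^45 = 1, and the only element of order dividing gcd(45, 46) = 1 is 1, so x_1 = x_2.
With ψ(0) = 0 this makes ψ injective on all of ℤ_{47}, hence bijective (finite equal-size domain and codomain). In particular ψ is injective.
Since ψ is injective, we find the preimage of 13. The inverse of x ↦ x^45 on (ℤ_{47})^× is x ↦ x^45, because 45·45 = 2025 = 44·46 + 1 ≡ 1 (mod 46) and x^{46} = 1 for x ≠ 0 (Fermat). So ψ⁻¹(13) = 13^45 mod 47.
Repeated squaring mod 47: 13^1 ≡ 13, 13^2 ≡ 13² = 169 ≡ 28, 13^4 ≡ 28² = 784 ≡ 32, 13^8 ≡ 32² = 1024 ≡ 37, 13^16 ≡ 37² = 1369 ≡ 6, 13^32 ≡ 6² = 36. Since 45 = 32 + 8 + 4 + 1, 13^45 ≡ 36·37·32·13: 36·37 = 1332 ≡ 16, then 16·32 = 512 ≡ 42, then 42·13 = 546 ≡ 29. So 13^45 ≡ 29 (mod 47).
Hence ψ⁻¹(13) = 29.

29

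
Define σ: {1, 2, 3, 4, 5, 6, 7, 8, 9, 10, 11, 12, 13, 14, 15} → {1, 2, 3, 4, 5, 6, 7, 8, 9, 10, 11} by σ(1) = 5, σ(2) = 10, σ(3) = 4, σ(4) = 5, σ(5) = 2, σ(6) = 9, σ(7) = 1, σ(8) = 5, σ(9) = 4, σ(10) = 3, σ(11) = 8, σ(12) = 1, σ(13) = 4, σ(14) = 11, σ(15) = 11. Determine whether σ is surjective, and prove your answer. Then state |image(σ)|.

9

No element maps to 6, so σ is not surjective.
The image of σ is {1, 2, 3, 4, 5, 8, 9, 10, 11}, which has 9 elements.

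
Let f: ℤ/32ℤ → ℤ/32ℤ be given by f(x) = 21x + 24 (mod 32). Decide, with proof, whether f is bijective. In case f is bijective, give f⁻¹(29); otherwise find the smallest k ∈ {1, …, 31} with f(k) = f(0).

17

If f(s) = f(t), then 21s ≡ 21t (mod 32). Because gcd(21, 32) = 1, we may cancel 21 to get s ≡ t (mod 32).
We now compute 21⁻¹ mod 32 explicitly. Euclid's algorithm: 32 = 1·21 + 11, 21 = 1·11 + 10, 11 = 1·10 + 1; back-substituting gives 1 = 29·21 − 19·32, so 21⁻¹ ≡ 29 (mod 32).
Then y ↦ 29(y − 24) is a two-sided inverse to f, so every y ∈ ℤ/32ℤ has a preimage.
So f is bijective.
Since f is bijective, we compute f⁻¹(29): solve 21x + 24 ≡ 29 (mod 32), i.e. 21x ≡ 5 (mod 32).
Multiplying by 21⁻¹ = 29 gives x ≡ 29·5 = 145 = 4·32 + 17 ≡ 17 (mod 32).
Check: f(17) = 21·17 + 24 = 381 = 11·32 + 29 ≡ 29 (mod 32).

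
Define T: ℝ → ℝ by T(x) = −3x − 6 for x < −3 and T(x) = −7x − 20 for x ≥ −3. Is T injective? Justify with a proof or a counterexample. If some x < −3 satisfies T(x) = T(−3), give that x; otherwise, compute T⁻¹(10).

-16/3

Both pieces are strictly decreasing (slopes −3 and −7), so each is injective on its own interval.
The left piece maps (−∞, −3) onto (3, ∞); the right piece maps [−3, ∞) onto (−∞, 1].
These images are disjoint, so no value is attained by both pieces. Therefore T is injective.
Because the two images are disjoint, no x < −3 has T(x) = T(−3), so we compute T⁻¹(10): 10 lies in (3, ∞), so solve −3x − 6 = 10: x = (10 + 6)/(−3) = −16/3.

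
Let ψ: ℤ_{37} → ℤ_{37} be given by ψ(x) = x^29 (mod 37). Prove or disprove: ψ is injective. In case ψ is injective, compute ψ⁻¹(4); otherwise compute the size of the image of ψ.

Since 37 is prime, the nonzero elements of ℤ_{37} form a cyclic group of order 36.
As gcd(29, 36) = 1, raising to the 29th power is a bijection on this group: if u^29 ≡ v^29 then (uv^{−1})^29 = 1, and the only element of order dividing gcd(29, 36) = 1 is 1, so u = v.
With ψ(0) = 0 this makes ψ injective on all of ℤ_{37}, hence bijective (finite equal-size domain and codomain). In particular ψ is injective.
Since ψ is injective, we find the preimage of 4. The inverse of x ↦ x^29 on (ℤ_{37})^× is x ↦ x^5, because 29·5 = 145 = 4·36 + 1 ≡ 1 (mod 36) and x^{36} = 1 for x ≠ 0 (Fermat). So ψ⁻¹(4) = 4^5 mod 37.
Repeated squaring mod 37: 4^1 ≡ 4, 4^2 ≡ 4² = 16, 4^4 ≡ 16² = 256 ≡ 34. Since 5 = 4 + 1, 4^5 ≡ 34·4: 34·4 = 136 ≡ 25. So 4^5 ≡ 25 (mod 37).
Hence ψ⁻¹(4) = 25.

25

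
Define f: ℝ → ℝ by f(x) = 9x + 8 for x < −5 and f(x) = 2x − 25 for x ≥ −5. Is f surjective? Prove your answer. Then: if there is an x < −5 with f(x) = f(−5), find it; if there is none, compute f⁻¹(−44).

Both pieces are strictly increasing (slopes 9 and 2), so each is injective on its own interval.
The left piece maps (−∞, −5) onto (−∞, −37); the right piece maps [−5, ∞) onto [−35, ∞).
The union (−∞, −37) ∪ [−35, ∞) omits the interval between −37 and −35; in particular −37 has no preimage. So f is not surjective.
Because the two images are disjoint, no x < −5 has f(x) = f(−5), so we compute f⁻¹(−44): −44 lies in (−∞, −37), so solve 9x + 8 = −44: x = (−44 − 8)/9 = −52/9.

-52/9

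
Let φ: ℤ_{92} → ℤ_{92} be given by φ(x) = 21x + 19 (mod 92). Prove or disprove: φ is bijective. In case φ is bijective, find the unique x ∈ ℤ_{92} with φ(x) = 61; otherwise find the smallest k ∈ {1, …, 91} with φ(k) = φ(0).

2

If φ(s) = φ(t), then 21s ≡ 21t (mod 92). Because gcd(21, 92) = 1, we may cancel 21 to get s ≡ t (mod 92).
We now compute 21⁻¹ mod 92 explicitly. Euclid's algorithm: 92 = 4·21 + 8, 21 = 2·8 + 5, 8 = 1·5 + 3, 5 = 1·3 + 2, 3 = 1·2 + 1; back-substituting gives 1 = 57·21 − 13·92, so 21⁻¹ ≡ 57 (mod 92).
For any y ∈ ℤ_{92}, x = 57(y − 19) mod 92 satisfies φ(x) = 21·57(y − 19) + 19 ≡ y (since 21·57 ≡ 1 mod 92). So every y has a preimage.
Therefore φ is bijective.
Since φ is bijective, we compute φ⁻¹(61): solve 21x + 19 ≡ 61 (mod 92), i.e. 21x ≡ 42 (mod 92).
Multiplying by 21⁻¹ = 57 gives x ≡ 57·42 = 2394 = 26·92 + 2 ≡ 2 (mod 92).
Check: φ(2) = 21·2 + 19 = 61 ≡ 61 (mod 92).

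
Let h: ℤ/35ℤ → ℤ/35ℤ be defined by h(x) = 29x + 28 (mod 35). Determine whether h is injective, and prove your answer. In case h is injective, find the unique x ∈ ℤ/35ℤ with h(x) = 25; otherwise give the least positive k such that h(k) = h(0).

If h(x_1) = h(x_2), then 29x_1 ≡ 29x_2 (mod 35). Because gcd(29, 35) = 1, we may cancel 29 to get x_1 ≡ x_2 (mod 35).
Hence h is injective.
We now compute 29⁻¹ mod 35 explicitly. Euclid's algorithm: 35 = 1·29 + 6, 29 = 4·6 + 5, 6 = 1·5 + 1; back-substituting gives 1 = 29·29 − 24·35, so 29⁻¹ ≡ 29 (mod 35).
Since h is injective, we compute h⁻¹(25): solve 29x + 28 ≡ 25 (mod 35), i.e. 29x ≡ 32 (mod 35).
Multiplying by 29⁻¹ = 29 gives x ≡ 29·32 = 928 = 26·35 + 18 ≡ 18 (mod 35).
Check: h(18) = 29·18 + 28 = 550 = 15·35 + 25 ≡ 25 (mod 35).

18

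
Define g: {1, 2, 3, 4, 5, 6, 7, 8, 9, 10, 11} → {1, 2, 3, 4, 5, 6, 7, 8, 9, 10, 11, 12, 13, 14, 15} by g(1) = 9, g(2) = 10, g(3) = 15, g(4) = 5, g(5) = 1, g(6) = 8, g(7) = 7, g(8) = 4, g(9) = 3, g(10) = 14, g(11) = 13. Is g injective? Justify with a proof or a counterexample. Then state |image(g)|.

The values g(1), …, g(11) are 9, 10, 15, 5, 1, 8, 7, 4, 3, 14, 13 — all distinct.
So g(a) = g(b) only when a = b, and g is injective.
The image of g is {1, 3, 4, 5, 7, 8, 9, 10, 13, 14, 15}, which has 11 elements.

11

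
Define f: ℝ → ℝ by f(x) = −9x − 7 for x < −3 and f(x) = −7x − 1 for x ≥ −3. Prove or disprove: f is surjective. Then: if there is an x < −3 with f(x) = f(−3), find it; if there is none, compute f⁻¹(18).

Both pieces are strictly decreasing (slopes −9 and −7), so each is injective on its own interval.
The left piece maps (−∞, −3) onto (20, ∞); the right piece maps [−3, ∞) onto (−∞, 20].
These images together cover ℝ, so f is surjective.
Because the two images are disjoint, no x < −3 has f(x) = f(−3), so we compute f⁻¹(18): 18 lies in (−∞, 20], so solve −7x − 1 = 18: x = (18 + 1)/(−7) = −19/7.

-19/7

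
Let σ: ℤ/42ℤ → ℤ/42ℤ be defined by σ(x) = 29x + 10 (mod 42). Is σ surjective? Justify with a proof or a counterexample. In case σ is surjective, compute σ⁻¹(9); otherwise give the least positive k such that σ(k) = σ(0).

13

Since gcd(29, 42) = 1, 29 is invertible modulo 42. Euclid's algorithm: 42 = 1·29 + 13, 29 = 2·13 + 3, 13 = 4·3 + 1; back-substituting gives 1 = 29·29 − 20·42, so 29⁻¹ ≡ 29 (mod 42).
For any y ∈ ℤ/42ℤ, x = 29(y − 10) mod 42 satisfies σ(x) = 29·29(y − 10) + 10 ≡ y (since 29·29 ≡ 1 mod 42). So every y has a preimage.
So σ is surjective.
Since σ is surjective, we compute σ⁻¹(9): solve 29x + 10 ≡ 9 (mod 42), i.e. 29x ≡ 41 (mod 42).
Multiplying by 29⁻¹ = 29 gives x ≡ 29·41 = 1189 = 28·42 + 13 ≡ 13 (mod 42).
Check: σ(13) = 29·13 + 10 = 387 = 9·42 + 9 ≡ 9 (mod 42).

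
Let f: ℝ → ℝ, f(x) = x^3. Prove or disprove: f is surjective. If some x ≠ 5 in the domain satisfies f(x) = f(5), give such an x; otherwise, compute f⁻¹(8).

For any y ∈ ℝ, x = y^{1/3} ∈ ℝ gives f(x) = y, so f is surjective.
Since x ↦ x^3 is strictly increasing on ℝ, it is injective there, so no x ≠ 5 in the domain has f(x) = f(5). We therefore compute f⁻¹(8) = 8^{1/3} = 2 (indeed 2^3 = 8).

2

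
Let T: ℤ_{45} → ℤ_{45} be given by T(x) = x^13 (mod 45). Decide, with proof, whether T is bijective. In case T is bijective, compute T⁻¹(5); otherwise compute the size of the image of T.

T(0) = 0^13 = 0.
T(15): Repeated squaring mod 45: 15^1 ≡ 15, 15^2 ≡ 15² = 225 ≡ 0, 15^4 ≡ 0² = 0, 15^8 ≡ 0² = 0. Since 13 = 8 + 4 + 1, 15^13 ≡ 0·0·15: 0·0 = 0, then 0·15 = 0. So 15^13 ≡ 0 (mod 45).
So T(0) = T(15) = 0 while 0 ≠ 15, thus T is not injective, hence not bijective.
Since T is not bijective, we determine |image(T)|. Computing x^13 mod 45 for each x (by repeated squaring, reducing mod 45 at every step), the values T(0), T(1), …, T(44) are: 0, 1, 2, 18, 4, 5, 36, 7, 8, 9, 10, 11, 27, 13, 14, 0, 16, 17, 18, 19, 20, 36, 22, 23, 9, 25, 26, 27, 28, 29, 0, 31, 32, 18, 34, 35, 36, 37, 38, 9, 40, 41, 27, 43, 44.
The distinct values are {0, 1, 2, 4, 5, 7, 8, 9, 10, 11, 13, 14, 16, 17, 18, 19, 20, 22, 23, 25, 26, 27, 28, 29, 31, 32, 34, 35, 36, 37, 38, 40, 41, 43, 44}; there are 35 of them.

35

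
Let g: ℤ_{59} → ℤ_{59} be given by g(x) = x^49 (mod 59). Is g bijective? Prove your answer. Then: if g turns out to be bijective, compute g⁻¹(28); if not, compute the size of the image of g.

57

Since 59 is prime, the nonzero elements of ℤ_{59} form a cyclic group of order 58.
As gcd(49, 58) = 1, raising to the 49th power is a bijection on this group: if x_1^49 ≡ x_2^49 then (x_1x_2^{−1})^49 = 1, and the only element of order dividing gcd(49, 58) = 1 is 1, so x_1 = x_2.
With g(0) = 0 this makes g injective on all of ℤ_{59}, hence bijective (finite equal-size domain and codomain). In particular g is bijective.
Since g is bijective, we find the preimage of 28. The inverse of x ↦ x^49 on (ℤ_{59})^× is x ↦ x^45, because 49·45 = 2205 = 38·58 + 1 ≡ 1 (mod 58) and x^{58} = 1 for x ≠ 0 (Fermat). So g⁻¹(28) = 28^45 mod 59.
Repeated squaring mod 59: 28^1 ≡ 28, 28^2 ≡ 28² = 784 ≡ 17, 28^4 ≡ 17² = 289 ≡ 53, 28^8 ≡ 53² = 2809 ≡ 36, 28^16 ≡ 36² = 1296 ≡ 57, 28^32 ≡ 57² = 3249 ≡ 4. Since 45 = 32 + 8 + 4 + 1, 28^45 ≡ 4·36·53·28: 4·36 = 144 ≡ 26, then 26·53 = 1378 ≡ 21, then 21·28 = 588 ≡ 57. So 28^45 ≡ 57 (mod 59).
Hence g⁻¹(28) = 57.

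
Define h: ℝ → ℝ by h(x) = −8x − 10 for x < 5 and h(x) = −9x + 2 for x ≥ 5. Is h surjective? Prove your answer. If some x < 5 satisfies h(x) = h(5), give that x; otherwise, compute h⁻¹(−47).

33/8

Both pieces are strictly decreasing (slopes −8 and −9), so each is injective on its own interval.
The left piece maps (−∞, 5) onto (−50, ∞); the right piece maps [5, ∞) onto (−∞, −43].
The union (−50, ∞) ∪ (−∞, −43] covers ℝ, so h is surjective.
For the follow-up: the images overlap, so an x < 5 with h(x) = h(5) exists. h(5) = −43; solving −8x − 10 = −43 for x < 5 gives x = (−43 + 10)/(−8) = 33/8.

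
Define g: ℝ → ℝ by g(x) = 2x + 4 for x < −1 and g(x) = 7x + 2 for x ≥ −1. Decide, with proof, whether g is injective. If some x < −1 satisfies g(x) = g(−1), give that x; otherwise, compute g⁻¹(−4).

Both pieces are strictly increasing (slopes 2 and 7), so each is injective on its own interval.
The left piece maps (−∞, −1) onto (−∞, 2); the right piece maps [−1, ∞) onto [−5, ∞).
These images overlap. In particular g(−1) = −5 (right piece), and solving 2x + 4 = −5 on the left piece gives x = −9/2 < −1.
So g(−9/2) = g(−1) with −9/2 ≠ −1, and g is not injective. This x = −9/2 is the requested value below −1.

-9/2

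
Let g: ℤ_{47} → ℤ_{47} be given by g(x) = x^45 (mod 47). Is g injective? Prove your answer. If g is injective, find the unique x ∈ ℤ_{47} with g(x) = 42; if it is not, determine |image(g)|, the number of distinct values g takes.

Since 47 is prime, the nonzero elements of ℤ_{47} form a cyclic group of order 46.
As gcd(45, 46) = 1, raising to the 45th power is a bijection on this group: if x_1^45 ≡ x_2^45 then (x_1x_2^{−1})^45 = 1, and the only element of order dividing gcd(45, 46) = 1 is 1, so x_1 = x_2.
With g(0) = 0 this makes g injective on all of ℤ_{47}, hence bijective (finite equal-size domain and codomain). In particular g is injective.
Since g is injective, we find the preimage of 42. The inverse of x ↦ x^45 on (ℤ_{47})^× is x ↦ x^45, because 45·45 = 2025 = 44·46 + 1 ≡ 1 (mod 46) and x^{46} = 1 for x ≠ 0 (Fermat). So g⁻¹(42) = 42^45 mod 47.
Repeated squaring mod 47: 42^1 ≡ 42, 42^2 ≡ 42² = 1764 ≡ 25, 42^4 ≡ 25² = 625 ≡ 14, 42^8 ≡ 14² = 196 ≡ 8, 42^16 ≡ 8² = 64 ≡ 17, 42^32 ≡ 17² = 289 ≡ 7. Since 45 = 32 + 8 + 4 + 1, 42^45 ≡ 7·8·14·42: 7·8 = 56 ≡ 9, then 9·14 = 126 ≡ 32, then 32·42 = 1344 ≡ 28. So 42^45 ≡ 28 (mod 47).
Hence g⁻¹(42) = 28.

28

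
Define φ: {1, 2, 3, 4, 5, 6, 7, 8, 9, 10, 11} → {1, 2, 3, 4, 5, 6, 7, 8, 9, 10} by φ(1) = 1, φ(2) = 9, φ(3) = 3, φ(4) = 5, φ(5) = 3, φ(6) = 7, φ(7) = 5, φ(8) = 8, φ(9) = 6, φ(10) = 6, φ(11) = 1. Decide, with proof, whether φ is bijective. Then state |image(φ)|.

7

φ(3) = 3 = φ(5) with 3 ≠ 5, so φ is not injective, hence not bijective.
The image of φ is {1, 3, 5, 6, 7, 8, 9}, which has 7 elements.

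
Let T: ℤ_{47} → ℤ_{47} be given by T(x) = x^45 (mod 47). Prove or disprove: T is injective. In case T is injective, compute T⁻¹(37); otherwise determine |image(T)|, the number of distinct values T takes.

14

Since 47 is prime, the nonzero elements of ℤ_{47} form a cyclic group of order 46.
As gcd(45, 46) = 1, raising to the 45th power is a bijection on this group: if a^45 ≡ b^45 then (ab^{−1})^45 = 1, and the only element of order dividing gcd(45, 46) = 1 is 1, so a = b.
With T(0) = 0 this makes T injective on all of ℤ_{47}, hence bijective (finite equal-size domain and codomain). In particular T is injective.
Since T is injective, we find the preimage of 37. The inverse of x ↦ x^45 on (ℤ_{47})^× is x ↦ x^45, because 45·45 = 2025 = 44·46 + 1 ≡ 1 (mod 46) and x^{46} = 1 for x ≠ 0 (Fermat). So T⁻¹(37) = 37^45 mod 47.
Repeated squaring mod 47: 37^1 ≡ 37, 37^2 ≡ 37² = 1369 ≡ 6, 37^4 ≡ 6² = 36, 37^8 ≡ 36² = 1296 ≡ 27, 37^16 ≡ 27² = 729 ≡ 24, 37^32 ≡ 24² = 576 ≡ 12. Since 45 = 32 + 8 + 4 + 1, 37^45 ≡ 12·27·36·37: 12·27 = 324 ≡ 42, then 42·36 = 1512 ≡ 8, then 8·37 = 296 ≡ 14. So 37^45 ≡ 14 (mod 47).
Hence T⁻¹(37) = 14.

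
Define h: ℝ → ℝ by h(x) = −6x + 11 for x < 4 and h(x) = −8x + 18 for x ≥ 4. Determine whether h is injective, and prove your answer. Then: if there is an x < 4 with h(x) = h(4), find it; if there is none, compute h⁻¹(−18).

Both pieces are strictly decreasing (slopes −6 and −8), so each is injective on its own interval.
The left piece maps (−∞, 4) onto (−13, ∞); the right piece maps [4, ∞) onto (−∞, −14].
These images are disjoint, so no value is attained by both pieces. Hence h is injective.
Because the two images are disjoint, no x < 4 has h(x) = h(4), so we compute h⁻¹(−18): −18 lies in (−∞, −14], so solve −8x + 18 = −18: x = (−18 − 18)/(−8) = 9/2.

9/2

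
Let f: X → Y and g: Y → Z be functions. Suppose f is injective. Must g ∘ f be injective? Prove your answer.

not injective

No. Take X = Y = Z = {0, 1}, f = identity (injective), and g(x) = 0 for every x.
Then (g ∘ f)(0) = 0 = (g ∘ f)(1) with 0 ≠ 1, so g ∘ f is not injective.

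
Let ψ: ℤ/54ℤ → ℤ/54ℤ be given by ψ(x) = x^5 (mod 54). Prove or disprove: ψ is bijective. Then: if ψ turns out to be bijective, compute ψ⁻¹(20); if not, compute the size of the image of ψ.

38

ψ(0) = 0^5 = 0.
ψ(6): Repeated squaring mod 54: 6^1 ≡ 6, 6^2 ≡ 6² = 36, 6^4 ≡ 36² = 1296 ≡ 0. Since 5 = 4 + 1, 6^5 ≡ 0·6: 0·6 = 0. So 6^5 ≡ 0 (mod 54).
So ψ(0) = ψ(6) = 0 while 0 ≠ 6, so ψ is not injective, hence not bijective.
Since ψ is not bijective, we determine |image(ψ)|. Computing x^5 mod 54 for each x (by repeated squaring, reducing mod 54 at every step), the values ψ(0), ψ(1), …, ψ(53) are: 0, 1, 32, 27, 52, 47, 0, 13, 44, 27, 46, 23, 0, 43, 38, 27, 4, 35, 0, 37, 14, 27, 34, 29, 0, 49, 26, 27, 28, 5, 0, 25, 20, 27, 40, 17, 0, 19, 50, 27, 16, 11, 0, 31, 8, 27, 10, 41, 0, 7, 2, 27, 22, 53.
The distinct values are {0, 1, 2, 4, 5, 7, 8, 10, 11, 13, 14, 16, 17, 19, 20, 22, 23, 25, 26, 27, 28, 29, 31, 32, 34, 35, 37, 38, 40, 41, 43, 44, 46, 47, 49, 50, 52, 53}; there are 38 of them.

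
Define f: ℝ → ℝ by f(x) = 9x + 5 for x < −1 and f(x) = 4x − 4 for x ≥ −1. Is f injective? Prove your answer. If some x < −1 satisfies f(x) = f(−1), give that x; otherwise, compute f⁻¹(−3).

-13/9

Both pieces are strictly increasing (slopes 9 and 4), so each is injective on its own interval.
The left piece maps (−∞, −1) onto (−∞, −4); the right piece maps [−1, ∞) onto [−8, ∞).
These images overlap. In particular f(−1) = −8 (right piece), and solving 9x + 5 = −8 on the left piece gives x = −13/9 < −1.
So f(−13/9) = f(−1) with −13/9 ≠ −1, and f is not injective. This x = −13/9 is the requested value below −1.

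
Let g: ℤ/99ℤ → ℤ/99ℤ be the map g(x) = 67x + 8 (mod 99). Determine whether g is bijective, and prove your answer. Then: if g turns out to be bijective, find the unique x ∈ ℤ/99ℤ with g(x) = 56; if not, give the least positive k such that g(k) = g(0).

If g(x_1) = g(x_2), then 67x_1 ≡ 67x_2 (mod 99). Because gcd(67, 99) = 1, we may cancel 67 to get x_1 ≡ x_2 (mod 99).
We now compute 67⁻¹ mod 99 explicitly. Euclid's algorithm: 99 = 1·67 + 32, 67 = 2·32 + 3, 32 = 10·3 + 2, 3 = 1·2 + 1; back-substituting gives 1 = 34·67 − 23·99, so 67⁻¹ ≡ 34 (mod 99).
For any y ∈ ℤ/99ℤ, x = 34(y − 8) mod 99 satisfies g(x) = 67·34(y − 8) + 8 ≡ y (since 67·34 ≡ 1 mod 99). So every y has a preimage.
Therefore g is bijective.
Since g is bijective, we find g⁻¹(56): we need 67x ≡ 56 − 8 ≡ 48 (mod 99). Using 67⁻¹ = 34: x ≡ 34·48 = 1632 = 16·99 + 48, so x = 48.
Check: g(48) = 67·48 + 8 = 3224 = 32·99 + 56 ≡ 56 (mod 99).

48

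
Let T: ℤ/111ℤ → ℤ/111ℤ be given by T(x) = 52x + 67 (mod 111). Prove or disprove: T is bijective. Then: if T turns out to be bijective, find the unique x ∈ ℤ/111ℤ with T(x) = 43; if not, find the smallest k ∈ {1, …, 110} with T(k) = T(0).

Recall that injectivity means: for all a, b in the domain, T(a) = T(b) implies a = b.
Suppose T(a) = T(b) in ℤ/111ℤ. Then 52a + 67 ≡ 52b + 67 (mod 111), hence 52(a − b) ≡ 0 (mod 111).
Since gcd(52, 111) = 1, 52 is invertible modulo 111, thus a − b ≡ 0 (mod 111), i.e. a = b.
We now compute 52⁻¹ mod 111 explicitly. Euclid's algorithm: 111 = 2·52 + 7, 52 = 7·7 + 3, 7 = 2·3 + 1; back-substituting gives 1 = 79·52 − 37·111, so 52⁻¹ ≡ 79 (mod 111).
For any y ∈ ℤ/111ℤ, x = 79(y − 67) mod 111 satisfies T(x) = 52·79(y − 67) + 67 ≡ y (since 52·79 ≡ 1 mod 111). So every y has a preimage.
Thus T is bijective.
Since T is bijective, we find T⁻¹(43): we need 52x ≡ 43 − 67 ≡ 87 (mod 111). Using 52⁻¹ = 79: x ≡ 79·87 = 6873 = 61·111 + 102, so x = 102.
Check: T(102) = 52·102 + 67 = 5371 = 48·111 + 43 ≡ 43 (mod 111).

102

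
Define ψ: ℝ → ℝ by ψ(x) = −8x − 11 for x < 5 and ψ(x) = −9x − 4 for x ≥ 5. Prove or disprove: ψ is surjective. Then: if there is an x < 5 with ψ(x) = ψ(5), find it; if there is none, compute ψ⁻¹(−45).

Both pieces are strictly decreasing (slopes −8 and −9), so each is injective on its own interval.
The left piece maps (−∞, 5) onto (−51, ∞); the right piece maps [5, ∞) onto (−∞, −49].
The union (−51, ∞) ∪ (−∞, −49] covers ℝ, so ψ is surjective.
For the follow-up: the images overlap, so an x < 5 with ψ(x) = ψ(5) exists. ψ(5) = −49; solving −8x − 11 = −49 for x < 5 gives x = (−49 + 11)/(−8) = 19/4.

19/4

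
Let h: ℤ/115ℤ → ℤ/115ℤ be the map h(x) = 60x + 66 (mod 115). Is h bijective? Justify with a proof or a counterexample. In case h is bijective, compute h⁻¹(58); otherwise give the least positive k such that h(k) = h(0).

We have gcd(60, 115) = 5 > 1. Taking a = 0 and b = 23: h(0) = 66 and h(23) = 60·23 + 66 = 1446 ≡ 66 (mod 115).
So h(0) = h(23) while 0 ≠ 23, thus h is not injective, hence not bijective.
Since h is not bijective, we find the least positive k with h(k) = h(0): this means 60k ≡ 0 (mod 115), i.e. 115 ∣ 60k. Since gcd(60, 115) = 5, dividing through by 5 this holds exactly when 23 ∣ 12k, and as gcd(12, 23) = 1, exactly when 23 ∣ k.
The smallest positive such k is 23.

23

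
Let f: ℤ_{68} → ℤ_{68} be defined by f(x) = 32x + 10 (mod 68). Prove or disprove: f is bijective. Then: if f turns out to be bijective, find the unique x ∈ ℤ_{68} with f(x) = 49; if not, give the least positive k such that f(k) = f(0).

We have gcd(32, 68) = 4 > 1. Taking s = 0 and t = 17: f(0) = 10 and f(17) = 32·17 + 10 = 554 ≡ 10 (mod 68).
So f(0) = f(17) while 0 ≠ 17, therefore f is not injective, hence not bijective.
Since f is not bijective, we find the least positive k with f(k) = f(0): this means 32k ≡ 0 (mod 68), i.e. 68 ∣ 32k. Since gcd(32, 68) = 4, dividing through by 4 this holds exactly when 17 ∣ 8k, and as gcd(8, 17) = 1, exactly when 17 ∣ k.
The smallest positive such k is 17.

17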